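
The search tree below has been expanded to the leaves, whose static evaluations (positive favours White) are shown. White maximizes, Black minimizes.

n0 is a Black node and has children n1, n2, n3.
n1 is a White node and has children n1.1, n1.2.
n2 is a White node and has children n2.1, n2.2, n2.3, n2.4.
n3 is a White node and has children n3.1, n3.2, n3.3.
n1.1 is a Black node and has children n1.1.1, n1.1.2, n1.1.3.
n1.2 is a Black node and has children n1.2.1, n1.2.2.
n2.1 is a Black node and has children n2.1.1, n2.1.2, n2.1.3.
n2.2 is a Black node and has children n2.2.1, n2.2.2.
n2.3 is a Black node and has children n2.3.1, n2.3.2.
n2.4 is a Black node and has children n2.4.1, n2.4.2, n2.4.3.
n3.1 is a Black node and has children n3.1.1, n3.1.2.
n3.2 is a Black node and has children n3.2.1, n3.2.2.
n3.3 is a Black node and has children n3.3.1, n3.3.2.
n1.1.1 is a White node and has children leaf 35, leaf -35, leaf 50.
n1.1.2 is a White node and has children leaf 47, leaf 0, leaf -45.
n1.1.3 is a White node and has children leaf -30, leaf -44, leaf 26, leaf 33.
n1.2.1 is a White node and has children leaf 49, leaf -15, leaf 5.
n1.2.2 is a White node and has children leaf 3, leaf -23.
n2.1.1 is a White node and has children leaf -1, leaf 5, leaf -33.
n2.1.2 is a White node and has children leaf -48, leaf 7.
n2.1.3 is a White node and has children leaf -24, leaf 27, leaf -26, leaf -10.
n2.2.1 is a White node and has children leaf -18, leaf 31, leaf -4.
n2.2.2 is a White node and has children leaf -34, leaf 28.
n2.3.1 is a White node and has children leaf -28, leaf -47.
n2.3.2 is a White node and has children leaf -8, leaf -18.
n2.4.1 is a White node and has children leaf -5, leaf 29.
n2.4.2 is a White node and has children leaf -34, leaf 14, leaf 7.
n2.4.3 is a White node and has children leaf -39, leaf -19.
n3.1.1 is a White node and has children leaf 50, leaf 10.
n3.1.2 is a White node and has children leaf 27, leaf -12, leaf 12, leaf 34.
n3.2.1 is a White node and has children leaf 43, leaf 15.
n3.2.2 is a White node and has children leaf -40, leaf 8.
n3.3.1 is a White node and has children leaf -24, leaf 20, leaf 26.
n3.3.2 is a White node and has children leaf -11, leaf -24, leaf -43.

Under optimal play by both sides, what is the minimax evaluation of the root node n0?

n1.1.1 (White): max(35, -35, 50) = 50
n1.1.2 (White): max(47, 0, -45) = 47
n1.1.3 (White): max(-30, -44, 26, 33) = 33
n1.1 (Black): min(50, 47, 33) = 33
n1.2.1 (White): max(49, -15, 5) = 49
n1.2.2 (White): max(3, -23) = 3
n1.2 (Black): min(49, 3) = 3
n1 (White): max(33, 3) = 33
n2.1.1 (White): max(-1, 5, -33) = 5
n2.1.2 (White): max(-48, 7) = 7
n2.1.3 (White): max(-24, 27, -26, -10) = 27
n2.1 (Black): min(5, 7, 27) = 5
n2.2.1 (White): max(-18, 31, -4) = 31
n2.2.2 (White): max(-34, 28) = 28
n2.2 (Black): min(31, 28) = 28
n2.3.1 (White): max(-28, -47) = -28
n2.3.2 (White): max(-8, -18) = -8
n2.3 (Black): min(-28, -8) = -28
n2.4.1 (White): max(-5, 29) = 29
n2.4.2 (White): max(-34, 14, 7) = 14
n2.4.3 (White): max(-39, -19) = -19
n2.4 (Black): min(29, 14, -19) = -19
n2 (White): max(5, 28, -28, -19) = 28
n3.1.1 (White): max(50, 10) = 50
n3.1.2 (White): max(27, -12, 12, 34) = 34
n3.1 (Black): min(50, 34) = 34
n3.2.1 (White): max(43, 15) = 43
n3.2.2 (White): max(-40, 8) = 8
n3.2 (Black): min(43, 8) = 8
n3.3.1 (White): max(-24, 20, 26) = 26
n3.3.2 (White): max(-11, -24, -43) = -11
n3.3 (Black): min(26, -11) = -11
n3 (White): max(34, 8, -11) = 34
n0 (Black): min(33, 28, 34) = 28

28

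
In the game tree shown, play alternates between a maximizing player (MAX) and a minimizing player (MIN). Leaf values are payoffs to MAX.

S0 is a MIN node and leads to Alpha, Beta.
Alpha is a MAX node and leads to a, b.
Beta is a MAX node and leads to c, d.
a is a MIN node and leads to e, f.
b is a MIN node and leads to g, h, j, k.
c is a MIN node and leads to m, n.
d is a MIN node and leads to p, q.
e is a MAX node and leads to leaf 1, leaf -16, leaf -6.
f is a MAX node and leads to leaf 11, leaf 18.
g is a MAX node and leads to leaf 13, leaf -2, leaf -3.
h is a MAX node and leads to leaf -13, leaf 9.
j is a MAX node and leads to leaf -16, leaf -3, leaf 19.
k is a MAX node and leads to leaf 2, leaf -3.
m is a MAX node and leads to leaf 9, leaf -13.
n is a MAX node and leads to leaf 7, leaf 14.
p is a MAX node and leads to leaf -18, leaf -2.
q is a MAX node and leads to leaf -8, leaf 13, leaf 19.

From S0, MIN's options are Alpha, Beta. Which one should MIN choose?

e (MAX): max(1, -16, -6) = 1
f (MAX): max(11, 18) = 18
a (MIN): min(1, 18) = 1
g (MAX): max(13, -2, -3) = 13
h (MAX): max(-13, 9) = 9
j (MAX): max(-16, -3, 19) = 19
k (MAX): max(2, -3) = 2
b (MIN): min(13, 9, 19, 2) = 2
Alpha (MAX): max(1, 2) = 2
m (MAX): max(9, -13) = 9
n (MAX): max(7, 14) = 14
c (MIN): min(9, 14) = 9
p (MAX): max(-18, -2) = -2
q (MAX): max(-8, 13, 19) = 19
d (MIN): min(-2, 19) = -2
Beta (MAX): max(9, -2) = 9
S0 (MIN): min(2, 9) = 2
MIN at S0 wants the lowest of {Alpha=2, Beta=9}, so chooses Alpha.

Alpha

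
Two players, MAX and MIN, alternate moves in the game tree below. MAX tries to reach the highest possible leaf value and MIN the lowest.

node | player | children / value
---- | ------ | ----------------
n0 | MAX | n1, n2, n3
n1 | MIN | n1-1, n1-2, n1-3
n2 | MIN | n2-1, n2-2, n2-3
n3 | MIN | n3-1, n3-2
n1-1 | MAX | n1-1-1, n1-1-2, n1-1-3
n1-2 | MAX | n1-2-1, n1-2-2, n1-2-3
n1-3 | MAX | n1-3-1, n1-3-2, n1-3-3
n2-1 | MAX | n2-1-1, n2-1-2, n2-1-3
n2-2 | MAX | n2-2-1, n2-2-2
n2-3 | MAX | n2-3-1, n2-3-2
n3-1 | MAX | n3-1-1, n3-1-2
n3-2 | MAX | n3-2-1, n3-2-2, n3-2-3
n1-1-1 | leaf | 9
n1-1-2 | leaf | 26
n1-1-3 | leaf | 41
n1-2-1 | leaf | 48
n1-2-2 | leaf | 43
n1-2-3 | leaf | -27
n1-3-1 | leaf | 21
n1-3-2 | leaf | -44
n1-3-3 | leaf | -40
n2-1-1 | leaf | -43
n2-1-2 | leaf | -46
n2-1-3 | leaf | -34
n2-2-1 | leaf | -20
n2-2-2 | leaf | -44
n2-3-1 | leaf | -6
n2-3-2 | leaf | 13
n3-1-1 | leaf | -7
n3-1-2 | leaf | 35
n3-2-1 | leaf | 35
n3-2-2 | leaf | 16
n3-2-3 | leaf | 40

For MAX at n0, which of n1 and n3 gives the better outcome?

n1-1 (MAX): max(9, 26, 41) = 41
n1-2 (MAX): max(48, 43, -27) = 48
n1-3 (MAX): max(21, -44, -40) = 21
n1 (MIN): min(41, 48, 21) = 21
n3-1 (MAX): max(-7, 35) = 35
n3-2 (MAX): max(35, 16, 40) = 40
n3 (MIN): min(35, 40) = 35
MAX prefers the higher value; n1=21, n3=35. n3 is better since 35 > 21.

n3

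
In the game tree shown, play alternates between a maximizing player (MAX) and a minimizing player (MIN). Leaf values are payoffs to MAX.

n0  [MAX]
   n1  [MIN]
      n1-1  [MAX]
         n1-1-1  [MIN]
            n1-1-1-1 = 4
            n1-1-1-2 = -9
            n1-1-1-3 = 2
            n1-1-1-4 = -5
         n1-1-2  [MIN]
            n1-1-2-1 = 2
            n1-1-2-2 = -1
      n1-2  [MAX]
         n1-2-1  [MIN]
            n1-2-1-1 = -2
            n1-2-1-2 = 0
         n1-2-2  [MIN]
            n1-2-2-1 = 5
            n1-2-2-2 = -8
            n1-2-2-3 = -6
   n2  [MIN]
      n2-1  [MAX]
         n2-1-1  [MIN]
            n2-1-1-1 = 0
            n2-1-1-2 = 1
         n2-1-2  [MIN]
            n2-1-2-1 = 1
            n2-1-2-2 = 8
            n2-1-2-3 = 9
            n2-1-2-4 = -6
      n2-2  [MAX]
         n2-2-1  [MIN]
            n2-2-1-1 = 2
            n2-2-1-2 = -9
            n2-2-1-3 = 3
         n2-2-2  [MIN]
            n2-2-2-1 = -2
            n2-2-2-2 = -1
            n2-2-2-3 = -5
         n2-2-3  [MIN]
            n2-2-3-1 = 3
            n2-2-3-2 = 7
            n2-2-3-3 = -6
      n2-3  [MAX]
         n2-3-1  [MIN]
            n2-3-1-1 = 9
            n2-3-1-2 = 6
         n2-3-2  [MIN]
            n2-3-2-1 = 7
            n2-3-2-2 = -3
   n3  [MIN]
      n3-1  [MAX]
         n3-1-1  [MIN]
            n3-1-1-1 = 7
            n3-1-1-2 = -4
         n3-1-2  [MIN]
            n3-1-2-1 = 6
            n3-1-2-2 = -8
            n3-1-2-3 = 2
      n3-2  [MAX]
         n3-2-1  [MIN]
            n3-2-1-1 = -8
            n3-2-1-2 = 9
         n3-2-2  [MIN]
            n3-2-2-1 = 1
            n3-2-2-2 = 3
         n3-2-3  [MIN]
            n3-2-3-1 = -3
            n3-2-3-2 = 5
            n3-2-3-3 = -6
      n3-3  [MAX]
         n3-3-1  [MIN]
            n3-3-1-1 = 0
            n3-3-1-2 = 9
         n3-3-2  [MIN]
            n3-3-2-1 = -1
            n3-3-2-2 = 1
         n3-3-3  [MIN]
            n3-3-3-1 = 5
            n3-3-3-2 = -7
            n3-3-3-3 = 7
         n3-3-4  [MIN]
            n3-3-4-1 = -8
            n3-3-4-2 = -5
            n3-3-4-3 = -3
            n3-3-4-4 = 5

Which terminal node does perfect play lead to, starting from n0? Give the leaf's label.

n1-2-1-1

n1-1-1 (MIN): min(4, -9, 2, -5) = -9
n1-1-2 (MIN): min(2, -1) = -1
n1-1 (MAX): max(-9, -1) = -1
n1-2-1 (MIN): min(-2, 0) = -2
n1-2-2 (MIN): min(5, -8, -6) = -8
n1-2 (MAX): max(-2, -8) = -2
n1 (MIN): min(-1, -2) = -2
n2-1-1 (MIN): min(0, 1) = 0
n2-1-2 (MIN): min(1, 8, 9, -6) = -6
n2-1 (MAX): max(0, -6) = 0
n2-2-1 (MIN): min(2, -9, 3) = -9
n2-2-2 (MIN): min(-2, -1, -5) = -5
n2-2-3 (MIN): min(3, 7, -6) = -6
n2-2 (MAX): max(-9, -5, -6) = -5
n2-3-1 (MIN): min(9, 6) = 6
n2-3-2 (MIN): min(7, -3) = -3
n2-3 (MAX): max(6, -3) = 6
n2 (MIN): min(0, -5, 6) = -5
n3-1-1 (MIN): min(7, -4) = -4
n3-1-2 (MIN): min(6, -8, 2) = -8
n3-1 (MAX): max(-4, -8) = -4
n3-2-1 (MIN): min(-8, 9) = -8
n3-2-2 (MIN): min(1, 3) = 1
n3-2-3 (MIN): min(-3, 5, -6) = -6
n3-2 (MAX): max(-8, 1, -6) = 1
n3-3-1 (MIN): min(0, 9) = 0
n3-3-2 (MIN): min(-1, 1) = -1
n3-3-3 (MIN): min(5, -7, 7) = -7
n3-3-4 (MIN): min(-8, -5, -3, 5) = -8
n3-3 (MAX): max(0, -1, -7, -8) = 0
n3 (MIN): min(-4, 1, 0) = -4
n0 (MAX): max(-2, -5, -4) = -2
At n0, MAX picks n1 (highest: -2).
At n1, MIN picks n1-2 (lowest: -2).
At n1-2, MAX picks n1-2-1 (highest: -2).
At n1-2-1, MIN picks n1-2-1-1 (lowest: -2).
Terminal value -2.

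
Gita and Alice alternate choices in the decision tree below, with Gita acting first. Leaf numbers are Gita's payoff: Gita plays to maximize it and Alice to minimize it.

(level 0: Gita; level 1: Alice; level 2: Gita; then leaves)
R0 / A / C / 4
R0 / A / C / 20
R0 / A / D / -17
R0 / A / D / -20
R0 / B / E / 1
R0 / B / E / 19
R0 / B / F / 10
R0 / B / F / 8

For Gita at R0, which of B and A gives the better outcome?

E (Gita): max(1, 19) = 19
F (Gita): max(10, 8) = 10
B (Alice): min(19, 10) = 10
C (Gita): max(4, 20) = 20
D (Gita): max(-17, -20) = -17
A (Alice): min(20, -17) = -17
Gita prefers the higher value; B=10, A=-17. B is better since 10 > -17.

B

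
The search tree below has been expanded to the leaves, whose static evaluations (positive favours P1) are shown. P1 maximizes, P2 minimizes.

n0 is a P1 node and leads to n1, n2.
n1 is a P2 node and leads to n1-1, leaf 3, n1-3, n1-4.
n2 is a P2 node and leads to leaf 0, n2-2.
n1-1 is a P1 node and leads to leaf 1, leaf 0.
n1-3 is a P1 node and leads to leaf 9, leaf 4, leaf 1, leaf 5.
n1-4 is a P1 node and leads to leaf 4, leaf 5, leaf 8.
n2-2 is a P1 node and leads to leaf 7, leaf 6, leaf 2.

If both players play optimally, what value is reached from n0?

n1-1 (P1): max(1, 0) = 1
n1-3 (P1): max(9, 4, 1, 5) = 9
n1-4 (P1): max(4, 5, 8) = 8
n1 (P2): min(1, 3, 9, 8) = 1
n2-2 (P1): max(7, 6, 2) = 7
n2 (P2): min(0, 7) = 0
n0 (P1): max(1, 0) = 1

1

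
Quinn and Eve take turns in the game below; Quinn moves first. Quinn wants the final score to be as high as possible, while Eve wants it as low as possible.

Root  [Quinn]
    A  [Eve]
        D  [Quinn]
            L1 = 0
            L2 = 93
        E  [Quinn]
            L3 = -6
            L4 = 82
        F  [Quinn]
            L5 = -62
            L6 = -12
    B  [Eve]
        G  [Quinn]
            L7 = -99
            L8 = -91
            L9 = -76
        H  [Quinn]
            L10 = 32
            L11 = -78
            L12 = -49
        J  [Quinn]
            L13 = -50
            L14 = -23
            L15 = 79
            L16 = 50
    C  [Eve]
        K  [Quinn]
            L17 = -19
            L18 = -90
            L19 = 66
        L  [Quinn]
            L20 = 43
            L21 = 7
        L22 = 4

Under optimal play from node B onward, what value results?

G (Quinn): max(-99, -91, -76) = -76
H (Quinn): max(32, -78, -49) = 32
J (Quinn): max(-50, -23, 79, 50) = 79
B (Eve): min(-76, 32, 79) = -76

-76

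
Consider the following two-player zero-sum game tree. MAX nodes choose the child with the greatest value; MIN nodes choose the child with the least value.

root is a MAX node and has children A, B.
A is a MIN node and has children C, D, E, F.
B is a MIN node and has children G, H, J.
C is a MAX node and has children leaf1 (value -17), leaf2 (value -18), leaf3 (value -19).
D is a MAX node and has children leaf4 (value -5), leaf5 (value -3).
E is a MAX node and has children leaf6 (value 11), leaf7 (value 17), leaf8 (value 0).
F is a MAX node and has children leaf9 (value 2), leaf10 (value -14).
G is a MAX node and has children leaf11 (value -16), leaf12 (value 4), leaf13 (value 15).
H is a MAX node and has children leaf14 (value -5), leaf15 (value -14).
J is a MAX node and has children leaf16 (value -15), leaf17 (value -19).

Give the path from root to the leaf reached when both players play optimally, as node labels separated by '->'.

root -> B -> J -> leaf16

C (MAX): max(-17, -18, -19) = -17
D (MAX): max(-5, -3) = -3
E (MAX): max(11, 17, 0) = 17
F (MAX): max(2, -14) = 2
A (MIN): min(-17, -3, 17, 2) = -17
G (MAX): max(-16, 4, 15) = 15
H (MAX): max(-5, -14) = -5
J (MAX): max(-15, -19) = -15
B (MIN): min(15, -5, -15) = -15
root (MAX): max(-17, -15) = -15
At root, MAX picks B (highest: -15).
At B, MIN picks J (lowest: -15).
At J, MAX picks leaf16 (highest: -15).
Terminal value -15.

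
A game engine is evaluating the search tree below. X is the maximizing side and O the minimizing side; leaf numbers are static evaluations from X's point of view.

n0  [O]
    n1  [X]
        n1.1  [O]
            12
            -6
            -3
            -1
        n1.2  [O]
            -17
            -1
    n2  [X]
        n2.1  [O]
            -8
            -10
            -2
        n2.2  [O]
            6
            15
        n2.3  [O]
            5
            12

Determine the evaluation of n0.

-6

n1.1 (O): min(12, -6, -3, -1) = -6
n1.2 (O): min(-17, -1) = -17
n1 (X): max(-6, -17) = -6
n2.1 (O): min(-8, -10, -2) = -10
n2.2 (O): min(6, 15) = 6
n2.3 (O): min(5, 12) = 5
n2 (X): max(-10, 6, 5) = 6
n0 (O): min(-6, 6) = -6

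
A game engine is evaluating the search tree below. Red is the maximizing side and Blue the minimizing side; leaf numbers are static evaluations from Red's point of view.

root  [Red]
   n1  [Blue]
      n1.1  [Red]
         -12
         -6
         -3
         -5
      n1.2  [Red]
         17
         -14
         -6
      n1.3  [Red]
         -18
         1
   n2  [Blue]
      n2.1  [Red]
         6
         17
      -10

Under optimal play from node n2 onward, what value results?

-10

n2.1 (Red): max(6, 17) = 17
n2 (Blue): min(17, -10) = -10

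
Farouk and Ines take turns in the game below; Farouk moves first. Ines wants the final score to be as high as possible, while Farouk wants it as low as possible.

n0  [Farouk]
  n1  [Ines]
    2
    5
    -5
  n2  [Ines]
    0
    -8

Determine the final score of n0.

n1 (Ines): max(2, 5, -5) = 5
n2 (Ines): max(0, -8) = 0
n0 (Farouk): min(5, 0) = 0

0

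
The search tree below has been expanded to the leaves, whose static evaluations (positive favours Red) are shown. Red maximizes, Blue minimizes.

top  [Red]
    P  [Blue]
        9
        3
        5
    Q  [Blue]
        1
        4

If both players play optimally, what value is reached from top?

P (Blue): min(9, 3, 5) = 3
Q (Blue): min(1, 4) = 1
top (Red): max(3, 1) = 3

3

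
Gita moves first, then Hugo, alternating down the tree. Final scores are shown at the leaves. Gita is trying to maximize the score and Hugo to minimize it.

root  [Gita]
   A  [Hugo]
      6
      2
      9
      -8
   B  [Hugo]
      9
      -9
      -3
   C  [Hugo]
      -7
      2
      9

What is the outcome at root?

-7

A (Hugo): min(6, 2, 9, -8) = -8
B (Hugo): min(9, -9, -3) = -9
C (Hugo): min(-7, 2, 9) = -7
root (Gita): max(-8, -9, -7) = -7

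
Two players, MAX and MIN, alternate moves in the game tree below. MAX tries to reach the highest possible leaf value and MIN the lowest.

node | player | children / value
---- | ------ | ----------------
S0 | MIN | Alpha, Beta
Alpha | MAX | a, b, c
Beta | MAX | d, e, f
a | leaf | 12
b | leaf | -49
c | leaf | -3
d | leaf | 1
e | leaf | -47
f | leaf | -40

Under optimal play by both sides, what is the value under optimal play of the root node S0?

1

Alpha (MAX): max(12, -49, -3) = 12
Beta (MAX): max(1, -47, -40) = 1
S0 (MIN): min(12, 1) = 1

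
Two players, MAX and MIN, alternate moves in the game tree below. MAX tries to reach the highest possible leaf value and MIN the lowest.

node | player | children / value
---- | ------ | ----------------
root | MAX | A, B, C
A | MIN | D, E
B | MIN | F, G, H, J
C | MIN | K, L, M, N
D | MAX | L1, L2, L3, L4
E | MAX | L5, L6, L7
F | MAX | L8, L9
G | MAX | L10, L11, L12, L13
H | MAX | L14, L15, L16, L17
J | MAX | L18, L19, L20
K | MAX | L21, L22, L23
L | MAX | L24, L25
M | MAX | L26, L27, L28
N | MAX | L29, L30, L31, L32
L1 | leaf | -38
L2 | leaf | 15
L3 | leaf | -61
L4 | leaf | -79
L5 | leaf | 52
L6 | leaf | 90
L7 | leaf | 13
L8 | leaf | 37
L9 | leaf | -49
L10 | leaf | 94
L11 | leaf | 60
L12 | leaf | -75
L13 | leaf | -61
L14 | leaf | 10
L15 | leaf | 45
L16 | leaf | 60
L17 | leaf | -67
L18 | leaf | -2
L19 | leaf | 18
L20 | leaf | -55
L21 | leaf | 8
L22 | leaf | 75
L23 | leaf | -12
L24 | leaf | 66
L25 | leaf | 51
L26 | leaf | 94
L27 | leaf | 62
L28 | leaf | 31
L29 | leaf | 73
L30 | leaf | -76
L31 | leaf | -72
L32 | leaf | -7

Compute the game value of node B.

F (MAX): max(37, -49) = 37
G (MAX): max(94, 60, -75, -61) = 94
H (MAX): max(10, 45, 60, -67) = 60
J (MAX): max(-2, 18, -55) = 18
B (MIN): min(37, 94, 60, 18) = 18

18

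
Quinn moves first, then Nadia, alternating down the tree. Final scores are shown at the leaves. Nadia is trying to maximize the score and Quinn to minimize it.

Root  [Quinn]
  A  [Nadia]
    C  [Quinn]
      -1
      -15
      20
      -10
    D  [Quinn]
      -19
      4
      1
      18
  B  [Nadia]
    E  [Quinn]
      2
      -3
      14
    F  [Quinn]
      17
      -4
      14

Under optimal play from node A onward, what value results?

-15

C (Quinn): min(-1, -15, 20, -10) = -15
D (Quinn): min(-19, 4, 1, 18) = -19
A (Nadia): max(-15, -19) = -15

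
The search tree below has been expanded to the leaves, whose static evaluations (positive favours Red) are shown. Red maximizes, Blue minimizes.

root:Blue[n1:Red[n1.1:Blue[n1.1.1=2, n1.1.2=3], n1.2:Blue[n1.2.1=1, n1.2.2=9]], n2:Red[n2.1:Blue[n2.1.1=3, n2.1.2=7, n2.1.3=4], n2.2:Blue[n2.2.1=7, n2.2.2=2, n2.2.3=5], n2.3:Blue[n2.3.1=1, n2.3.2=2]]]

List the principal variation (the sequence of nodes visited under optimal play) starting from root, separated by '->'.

root -> n1 -> n1.1 -> n1.1.1

n1.1 (Blue): min(2, 3) = 2
n1.2 (Blue): min(1, 9) = 1
n1 (Red): max(2, 1) = 2
n2.1 (Blue): min(3, 7, 4) = 3
n2.2 (Blue): min(7, 2, 5) = 2
n2.3 (Blue): min(1, 2) = 1
n2 (Red): max(3, 2, 1) = 3
root (Blue): min(2, 3) = 2
At root, Blue picks n1 (lowest: 2).
At n1, Red picks n1.1 (highest: 2).
At n1.1, Blue picks n1.1.1 (lowest: 2).
Terminal value 2.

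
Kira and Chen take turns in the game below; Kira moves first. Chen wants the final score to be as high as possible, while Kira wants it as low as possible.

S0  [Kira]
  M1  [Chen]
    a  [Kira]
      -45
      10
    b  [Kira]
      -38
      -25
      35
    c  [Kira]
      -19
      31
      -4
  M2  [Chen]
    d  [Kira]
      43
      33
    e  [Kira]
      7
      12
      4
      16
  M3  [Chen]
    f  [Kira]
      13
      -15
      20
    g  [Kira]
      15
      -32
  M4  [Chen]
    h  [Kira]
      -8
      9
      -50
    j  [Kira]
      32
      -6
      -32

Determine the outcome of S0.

-32

a (Kira): min(-45, 10) = -45
b (Kira): min(-38, -25, 35) = -38
c (Kira): min(-19, 31, -4) = -19
M1 (Chen): max(-45, -38, -19) = -19
d (Kira): min(43, 33) = 33
e (Kira): min(7, 12, 4, 16) = 4
M2 (Chen): max(33, 4) = 33
f (Kira): min(13, -15, 20) = -15
g (Kira): min(15, -32) = -32
M3 (Chen): max(-15, -32) = -15
h (Kira): min(-8, 9, -50) = -50
j (Kira): min(32, -6, -32) = -32
M4 (Chen): max(-50, -32) = -32
S0 (Kira): min(-19, 33, -15, -32) = -32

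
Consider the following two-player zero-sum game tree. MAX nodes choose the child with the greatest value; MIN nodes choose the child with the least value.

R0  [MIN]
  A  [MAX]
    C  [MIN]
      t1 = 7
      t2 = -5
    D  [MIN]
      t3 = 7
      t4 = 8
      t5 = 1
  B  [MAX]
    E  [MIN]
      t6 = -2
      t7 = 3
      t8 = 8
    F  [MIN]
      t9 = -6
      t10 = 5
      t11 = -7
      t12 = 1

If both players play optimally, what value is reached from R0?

C (MIN): min(7, -5) = -5
D (MIN): min(7, 8, 1) = 1
A (MAX): max(-5, 1) = 1
E (MIN): min(-2, 3, 8) = -2
F (MIN): min(-6, 5, -7, 1) = -7
B (MAX): max(-2, -7) = -2
R0 (MIN): min(1, -2) = -2

-2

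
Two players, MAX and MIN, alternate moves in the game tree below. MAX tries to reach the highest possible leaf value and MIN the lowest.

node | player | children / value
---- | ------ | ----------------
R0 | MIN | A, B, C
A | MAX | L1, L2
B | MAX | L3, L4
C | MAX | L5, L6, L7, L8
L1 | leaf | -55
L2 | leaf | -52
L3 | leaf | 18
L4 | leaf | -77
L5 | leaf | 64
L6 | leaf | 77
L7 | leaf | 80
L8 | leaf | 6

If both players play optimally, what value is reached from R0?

-52

A (MAX): max(-55, -52) = -52
B (MAX): max(18, -77) = 18
C (MAX): max(64, 77, 80, 6) = 80
R0 (MIN): min(-52, 18, 80) = -52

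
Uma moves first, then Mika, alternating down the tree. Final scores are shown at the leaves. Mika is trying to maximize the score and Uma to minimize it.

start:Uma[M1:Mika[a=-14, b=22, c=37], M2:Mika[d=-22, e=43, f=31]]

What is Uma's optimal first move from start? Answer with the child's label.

M1

M1 (Mika): max(-14, 22, 37) = 37
M2 (Mika): max(-22, 43, 31) = 43
start (Uma): min(37, 43) = 37
Uma at start wants the lowest of {M1=37, M2=43}, so chooses M1.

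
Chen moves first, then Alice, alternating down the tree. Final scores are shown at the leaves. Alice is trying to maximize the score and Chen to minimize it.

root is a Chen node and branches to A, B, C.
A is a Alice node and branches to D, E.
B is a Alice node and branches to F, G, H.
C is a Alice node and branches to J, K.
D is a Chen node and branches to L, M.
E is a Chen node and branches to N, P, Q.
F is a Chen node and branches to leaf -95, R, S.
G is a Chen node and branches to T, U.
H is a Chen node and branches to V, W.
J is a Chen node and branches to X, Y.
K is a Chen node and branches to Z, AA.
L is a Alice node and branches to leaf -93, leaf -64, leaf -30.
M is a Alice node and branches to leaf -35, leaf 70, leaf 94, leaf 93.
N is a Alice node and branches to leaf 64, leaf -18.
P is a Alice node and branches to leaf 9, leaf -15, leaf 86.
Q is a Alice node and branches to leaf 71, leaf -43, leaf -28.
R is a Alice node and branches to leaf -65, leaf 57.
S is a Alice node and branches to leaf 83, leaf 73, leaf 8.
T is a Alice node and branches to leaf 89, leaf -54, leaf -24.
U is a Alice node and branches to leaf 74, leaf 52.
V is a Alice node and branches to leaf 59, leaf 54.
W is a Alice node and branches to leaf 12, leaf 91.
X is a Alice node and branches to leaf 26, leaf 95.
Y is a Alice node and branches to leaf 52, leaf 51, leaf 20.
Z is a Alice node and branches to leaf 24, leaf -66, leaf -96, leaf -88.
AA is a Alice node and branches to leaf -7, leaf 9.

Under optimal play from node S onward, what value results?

83

S (Alice): max(83, 73, 8) = 83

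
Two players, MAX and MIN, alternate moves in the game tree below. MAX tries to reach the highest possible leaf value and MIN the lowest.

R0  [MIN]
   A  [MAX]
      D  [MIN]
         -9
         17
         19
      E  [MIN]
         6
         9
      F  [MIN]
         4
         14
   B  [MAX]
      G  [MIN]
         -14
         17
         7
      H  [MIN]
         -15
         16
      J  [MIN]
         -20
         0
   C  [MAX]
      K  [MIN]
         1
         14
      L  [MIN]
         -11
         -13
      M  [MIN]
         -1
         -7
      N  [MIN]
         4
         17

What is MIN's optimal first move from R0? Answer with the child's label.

D (MIN): min(-9, 17, 19) = -9
E (MIN): min(6, 9) = 6
F (MIN): min(4, 14) = 4
A (MAX): max(-9, 6, 4) = 6
G (MIN): min(-14, 17, 7) = -14
H (MIN): min(-15, 16) = -15
J (MIN): min(-20, 0) = -20
B (MAX): max(-14, -15, -20) = -14
K (MIN): min(1, 14) = 1
L (MIN): min(-11, -13) = -13
M (MIN): min(-1, -7) = -7
N (MIN): min(4, 17) = 4
C (MAX): max(1, -13, -7, 4) = 4
R0 (MIN): min(6, -14, 4) = -14
MIN at R0 wants the lowest of {A=6, B=-14, C=4}, so chooses B.

B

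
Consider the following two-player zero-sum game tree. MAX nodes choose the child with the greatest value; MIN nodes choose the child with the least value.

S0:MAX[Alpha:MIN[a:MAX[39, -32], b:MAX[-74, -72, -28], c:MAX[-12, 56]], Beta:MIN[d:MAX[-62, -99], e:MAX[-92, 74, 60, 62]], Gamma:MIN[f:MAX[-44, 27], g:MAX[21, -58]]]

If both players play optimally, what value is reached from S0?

a (MAX): max(39, -32) = 39
b (MAX): max(-74, -72, -28) = -28
c (MAX): max(-12, 56) = 56
Alpha (MIN): min(39, -28, 56) = -28
d (MAX): max(-62, -99) = -62
e (MAX): max(-92, 74, 60, 62) = 74
Beta (MIN): min(-62, 74) = -62
f (MAX): max(-44, 27) = 27
g (MAX): max(21, -58) = 21
Gamma (MIN): min(27, 21) = 21
S0 (MAX): max(-28, -62, 21) = 21

21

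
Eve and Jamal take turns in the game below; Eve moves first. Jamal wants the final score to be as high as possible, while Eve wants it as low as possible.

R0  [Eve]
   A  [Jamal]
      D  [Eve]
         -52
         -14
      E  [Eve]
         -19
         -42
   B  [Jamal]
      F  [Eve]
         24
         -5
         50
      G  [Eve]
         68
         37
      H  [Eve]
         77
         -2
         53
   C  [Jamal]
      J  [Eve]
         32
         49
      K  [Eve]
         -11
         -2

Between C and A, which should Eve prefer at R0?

A

J (Eve): min(32, 49) = 32
K (Eve): min(-11, -2) = -11
C (Jamal): max(32, -11) = 32
D (Eve): min(-52, -14) = -52
E (Eve): min(-19, -42) = -42
A (Jamal): max(-52, -42) = -42
Eve prefers the lower value; C=32, A=-42. A is better since -42 < 32.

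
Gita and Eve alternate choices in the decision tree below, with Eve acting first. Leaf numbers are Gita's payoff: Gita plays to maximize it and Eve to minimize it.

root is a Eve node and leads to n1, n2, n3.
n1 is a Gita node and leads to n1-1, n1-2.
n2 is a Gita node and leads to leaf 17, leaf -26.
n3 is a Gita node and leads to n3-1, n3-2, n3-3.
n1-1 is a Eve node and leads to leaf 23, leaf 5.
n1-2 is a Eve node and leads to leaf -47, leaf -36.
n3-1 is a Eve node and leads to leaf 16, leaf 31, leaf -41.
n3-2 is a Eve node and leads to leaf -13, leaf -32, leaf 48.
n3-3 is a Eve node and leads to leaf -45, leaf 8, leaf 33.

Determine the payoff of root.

n1-1 (Eve): min(23, 5) = 5
n1-2 (Eve): min(-47, -36) = -47
n1 (Gita): max(5, -47) = 5
n2 (Gita): max(17, -26) = 17
n3-1 (Eve): min(16, 31, -41) = -41
n3-2 (Eve): min(-13, -32, 48) = -32
n3-3 (Eve): min(-45, 8, 33) = -45
n3 (Gita): max(-41, -32, -45) = -32
root (Eve): min(5, 17, -32) = -32

-32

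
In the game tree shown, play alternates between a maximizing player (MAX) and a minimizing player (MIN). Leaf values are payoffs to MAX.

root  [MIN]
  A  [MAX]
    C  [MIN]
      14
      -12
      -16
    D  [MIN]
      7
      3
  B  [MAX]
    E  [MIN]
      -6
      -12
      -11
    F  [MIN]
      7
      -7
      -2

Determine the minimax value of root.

C (MIN): min(14, -12, -16) = -16
D (MIN): min(7, 3) = 3
A (MAX): max(-16, 3) = 3
E (MIN): min(-6, -12, -11) = -12
F (MIN): min(7, -7, -2) = -7
B (MAX): max(-12, -7) = -7
root (MIN): min(3, -7) = -7

-7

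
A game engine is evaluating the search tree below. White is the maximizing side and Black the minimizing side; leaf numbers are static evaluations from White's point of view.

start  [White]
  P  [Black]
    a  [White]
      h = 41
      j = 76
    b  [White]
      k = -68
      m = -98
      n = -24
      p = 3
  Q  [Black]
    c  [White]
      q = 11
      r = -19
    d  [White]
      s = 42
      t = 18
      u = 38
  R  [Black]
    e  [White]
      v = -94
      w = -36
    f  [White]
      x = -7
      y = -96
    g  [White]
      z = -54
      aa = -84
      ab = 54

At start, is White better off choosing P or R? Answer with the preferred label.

a (White): max(41, 76) = 76
b (White): max(-68, -98, -24, 3) = 3
P (Black): min(76, 3) = 3
e (White): max(-94, -36) = -36
f (White): max(-7, -96) = -7
g (White): max(-54, -84, 54) = 54
R (Black): min(-36, -7, 54) = -36
White prefers the higher value; P=3, R=-36. P is better since 3 > -36.

P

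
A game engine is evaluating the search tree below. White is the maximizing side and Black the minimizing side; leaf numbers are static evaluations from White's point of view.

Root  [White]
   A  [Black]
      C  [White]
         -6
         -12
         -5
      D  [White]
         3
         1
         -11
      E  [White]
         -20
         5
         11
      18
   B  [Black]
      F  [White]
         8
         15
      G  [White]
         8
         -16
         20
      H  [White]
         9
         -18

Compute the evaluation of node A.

-5

C (White): max(-6, -12, -5) = -5
D (White): max(3, 1, -11) = 3
E (White): max(-20, 5, 11) = 11
A (Black): min(-5, 3, 11, 18) = -5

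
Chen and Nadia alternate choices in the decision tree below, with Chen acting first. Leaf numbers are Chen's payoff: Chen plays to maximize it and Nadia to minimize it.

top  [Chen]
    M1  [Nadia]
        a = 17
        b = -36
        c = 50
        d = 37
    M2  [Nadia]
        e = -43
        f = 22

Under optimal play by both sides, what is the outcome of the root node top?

M1 (Nadia): min(17, -36, 50, 37) = -36
M2 (Nadia): min(-43, 22) = -43
top (Chen): max(-36, -43) = -36

-36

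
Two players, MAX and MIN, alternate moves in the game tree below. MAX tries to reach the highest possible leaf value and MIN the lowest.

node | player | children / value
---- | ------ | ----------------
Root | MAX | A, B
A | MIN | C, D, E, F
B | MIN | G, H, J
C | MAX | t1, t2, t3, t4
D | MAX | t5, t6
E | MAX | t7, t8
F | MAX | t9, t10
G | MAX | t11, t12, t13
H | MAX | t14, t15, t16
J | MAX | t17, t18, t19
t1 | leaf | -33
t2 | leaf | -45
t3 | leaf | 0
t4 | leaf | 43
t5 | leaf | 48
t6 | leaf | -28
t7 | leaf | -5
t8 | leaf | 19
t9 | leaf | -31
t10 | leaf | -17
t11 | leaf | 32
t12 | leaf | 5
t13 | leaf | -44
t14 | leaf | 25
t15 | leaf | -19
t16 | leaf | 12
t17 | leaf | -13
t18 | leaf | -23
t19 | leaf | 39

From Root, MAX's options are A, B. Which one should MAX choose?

C (MAX): max(-33, -45, 0, 43) = 43
D (MAX): max(48, -28) = 48
E (MAX): max(-5, 19) = 19
F (MAX): max(-31, -17) = -17
A (MIN): min(43, 48, 19, -17) = -17
G (MAX): max(32, 5, -44) = 32
H (MAX): max(25, -19, 12) = 25
J (MAX): max(-13, -23, 39) = 39
B (MIN): min(32, 25, 39) = 25
Root (MAX): max(-17, 25) = 25
MAX at Root wants the highest of {A=-17, B=25}, so chooses B.

B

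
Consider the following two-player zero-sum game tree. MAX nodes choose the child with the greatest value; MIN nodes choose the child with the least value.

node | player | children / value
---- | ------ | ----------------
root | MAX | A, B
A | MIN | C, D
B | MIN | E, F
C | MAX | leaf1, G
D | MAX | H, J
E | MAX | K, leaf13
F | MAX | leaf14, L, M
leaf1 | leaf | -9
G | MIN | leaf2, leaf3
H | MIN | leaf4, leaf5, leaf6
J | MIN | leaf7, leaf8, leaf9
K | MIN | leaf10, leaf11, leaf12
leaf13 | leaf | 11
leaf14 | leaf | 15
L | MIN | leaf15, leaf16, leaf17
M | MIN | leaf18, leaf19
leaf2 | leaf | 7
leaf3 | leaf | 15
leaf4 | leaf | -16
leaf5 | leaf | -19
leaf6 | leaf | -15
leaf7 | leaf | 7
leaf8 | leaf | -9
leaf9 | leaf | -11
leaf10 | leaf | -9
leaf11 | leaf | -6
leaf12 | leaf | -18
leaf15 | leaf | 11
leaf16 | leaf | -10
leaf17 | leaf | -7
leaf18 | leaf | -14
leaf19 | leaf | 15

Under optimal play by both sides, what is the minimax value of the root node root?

G (MIN): min(7, 15) = 7
C (MAX): max(-9, 7) = 7
H (MIN): min(-16, -19, -15) = -19
J (MIN): min(7, -9, -11) = -11
D (MAX): max(-19, -11) = -11
A (MIN): min(7, -11) = -11
K (MIN): min(-9, -6, -18) = -18
E (MAX): max(-18, 11) = 11
L (MIN): min(11, -10, -7) = -10
M (MIN): min(-14, 15) = -14
F (MAX): max(15, -10, -14) = 15
B (MIN): min(11, 15) = 11
root (MAX): max(-11, 11) = 11

11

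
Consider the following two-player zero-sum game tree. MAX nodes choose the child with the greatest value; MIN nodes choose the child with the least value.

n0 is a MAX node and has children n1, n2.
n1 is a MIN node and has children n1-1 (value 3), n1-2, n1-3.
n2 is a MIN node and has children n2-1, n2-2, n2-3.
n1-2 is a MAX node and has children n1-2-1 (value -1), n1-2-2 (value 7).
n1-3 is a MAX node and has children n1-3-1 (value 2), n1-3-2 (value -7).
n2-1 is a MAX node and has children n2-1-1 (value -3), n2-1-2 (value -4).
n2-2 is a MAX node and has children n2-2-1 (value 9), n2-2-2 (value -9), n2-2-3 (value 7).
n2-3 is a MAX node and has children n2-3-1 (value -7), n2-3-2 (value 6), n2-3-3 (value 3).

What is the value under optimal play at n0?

n1-2 (MAX): max(-1, 7) = 7
n1-3 (MAX): max(2, -7) = 2
n1 (MIN): min(3, 7, 2) = 2
n2-1 (MAX): max(-3, -4) = -3
n2-2 (MAX): max(9, -9, 7) = 9
n2-3 (MAX): max(-7, 6, 3) = 6
n2 (MIN): min(-3, 9, 6) = -3
n0 (MAX): max(2, -3) = 2

2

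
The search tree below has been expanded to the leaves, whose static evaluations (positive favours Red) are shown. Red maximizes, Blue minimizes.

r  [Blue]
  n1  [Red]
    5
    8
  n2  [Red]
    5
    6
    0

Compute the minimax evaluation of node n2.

n2 (Red): max(5, 6, 0) = 6

6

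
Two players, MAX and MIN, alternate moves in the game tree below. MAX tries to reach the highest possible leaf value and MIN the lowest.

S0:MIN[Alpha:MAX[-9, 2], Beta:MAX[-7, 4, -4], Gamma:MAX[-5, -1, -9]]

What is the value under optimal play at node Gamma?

-1

Gamma (MAX): max(-5, -1, -9) = -1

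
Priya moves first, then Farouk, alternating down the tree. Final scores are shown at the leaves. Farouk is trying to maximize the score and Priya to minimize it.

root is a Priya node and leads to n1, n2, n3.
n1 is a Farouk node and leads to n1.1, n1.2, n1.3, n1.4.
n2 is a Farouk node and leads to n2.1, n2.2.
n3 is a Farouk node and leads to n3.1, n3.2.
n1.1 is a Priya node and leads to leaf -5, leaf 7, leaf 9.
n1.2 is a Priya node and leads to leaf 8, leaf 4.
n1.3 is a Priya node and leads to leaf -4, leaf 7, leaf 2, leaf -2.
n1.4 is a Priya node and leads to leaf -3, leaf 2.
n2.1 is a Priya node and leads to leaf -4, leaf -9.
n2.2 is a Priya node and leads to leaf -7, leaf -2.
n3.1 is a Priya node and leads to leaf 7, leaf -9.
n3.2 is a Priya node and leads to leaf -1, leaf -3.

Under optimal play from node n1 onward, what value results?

n1.1 (Priya): min(-5, 7, 9) = -5
n1.2 (Priya): min(8, 4) = 4
n1.3 (Priya): min(-4, 7, 2, -2) = -4
n1.4 (Priya): min(-3, 2) = -3
n1 (Farouk): max(-5, 4, -4, -3) = 4

4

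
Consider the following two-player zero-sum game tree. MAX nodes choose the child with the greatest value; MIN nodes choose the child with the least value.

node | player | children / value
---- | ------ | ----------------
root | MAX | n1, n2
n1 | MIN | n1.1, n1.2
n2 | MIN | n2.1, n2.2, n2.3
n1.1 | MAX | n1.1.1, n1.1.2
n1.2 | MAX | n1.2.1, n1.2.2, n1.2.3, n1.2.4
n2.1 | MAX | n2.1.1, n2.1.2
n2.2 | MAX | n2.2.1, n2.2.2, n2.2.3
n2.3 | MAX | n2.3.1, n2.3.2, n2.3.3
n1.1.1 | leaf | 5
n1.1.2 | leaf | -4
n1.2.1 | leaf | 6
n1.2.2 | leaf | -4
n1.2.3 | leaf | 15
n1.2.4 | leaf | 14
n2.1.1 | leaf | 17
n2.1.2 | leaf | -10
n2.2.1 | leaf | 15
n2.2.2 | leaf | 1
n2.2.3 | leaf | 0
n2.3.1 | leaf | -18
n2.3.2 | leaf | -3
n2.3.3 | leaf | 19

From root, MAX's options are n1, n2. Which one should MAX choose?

n1.1 (MAX): max(5, -4) = 5
n1.2 (MAX): max(6, -4, 15, 14) = 15
n1 (MIN): min(5, 15) = 5
n2.1 (MAX): max(17, -10) = 17
n2.2 (MAX): max(15, 1, 0) = 15
n2.3 (MAX): max(-18, -3, 19) = 19
n2 (MIN): min(17, 15, 19) = 15
root (MAX): max(5, 15) = 15
MAX at root wants the highest of {n1=5, n2=15}, so chooses n2.

n2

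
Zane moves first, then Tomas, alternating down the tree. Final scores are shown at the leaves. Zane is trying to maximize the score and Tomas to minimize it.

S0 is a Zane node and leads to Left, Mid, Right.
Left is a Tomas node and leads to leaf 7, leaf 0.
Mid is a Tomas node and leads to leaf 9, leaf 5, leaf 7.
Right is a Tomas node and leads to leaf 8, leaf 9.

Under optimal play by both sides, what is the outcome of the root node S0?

Left (Tomas): min(7, 0) = 0
Mid (Tomas): min(9, 5, 7) = 5
Right (Tomas): min(8, 9) = 8
S0 (Zane): max(0, 5, 8) = 8

8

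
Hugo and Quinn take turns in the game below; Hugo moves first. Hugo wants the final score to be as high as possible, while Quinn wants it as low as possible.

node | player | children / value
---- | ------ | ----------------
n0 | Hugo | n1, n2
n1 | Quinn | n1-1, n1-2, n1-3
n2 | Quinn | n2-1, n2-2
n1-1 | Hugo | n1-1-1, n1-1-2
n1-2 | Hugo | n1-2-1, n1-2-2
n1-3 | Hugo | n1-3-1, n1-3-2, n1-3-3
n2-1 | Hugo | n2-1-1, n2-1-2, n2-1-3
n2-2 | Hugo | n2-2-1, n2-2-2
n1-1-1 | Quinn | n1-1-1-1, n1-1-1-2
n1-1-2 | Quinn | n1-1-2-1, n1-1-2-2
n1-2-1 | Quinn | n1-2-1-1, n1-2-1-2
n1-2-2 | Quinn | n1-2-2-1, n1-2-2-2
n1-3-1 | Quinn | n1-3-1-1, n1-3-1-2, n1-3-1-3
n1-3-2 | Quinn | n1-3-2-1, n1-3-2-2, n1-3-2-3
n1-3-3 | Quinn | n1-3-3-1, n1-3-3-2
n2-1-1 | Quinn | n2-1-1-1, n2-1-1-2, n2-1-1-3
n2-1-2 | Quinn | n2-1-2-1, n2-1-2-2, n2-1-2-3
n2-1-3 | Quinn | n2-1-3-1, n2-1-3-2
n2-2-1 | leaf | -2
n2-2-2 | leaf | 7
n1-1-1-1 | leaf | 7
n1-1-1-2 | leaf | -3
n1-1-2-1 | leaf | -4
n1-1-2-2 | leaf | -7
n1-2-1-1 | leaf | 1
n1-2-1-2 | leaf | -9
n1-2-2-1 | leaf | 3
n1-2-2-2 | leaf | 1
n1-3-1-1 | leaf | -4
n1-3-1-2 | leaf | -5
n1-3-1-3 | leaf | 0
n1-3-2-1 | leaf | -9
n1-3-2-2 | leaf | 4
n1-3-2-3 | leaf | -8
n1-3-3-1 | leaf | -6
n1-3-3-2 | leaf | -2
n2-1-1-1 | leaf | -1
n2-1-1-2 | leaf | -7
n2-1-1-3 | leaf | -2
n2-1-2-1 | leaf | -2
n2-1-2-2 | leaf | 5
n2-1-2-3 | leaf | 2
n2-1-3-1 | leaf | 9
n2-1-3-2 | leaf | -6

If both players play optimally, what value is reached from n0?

-2

n1-1-1 (Quinn): min(7, -3) = -3
n1-1-2 (Quinn): min(-4, -7) = -7
n1-1 (Hugo): max(-3, -7) = -3
n1-2-1 (Quinn): min(1, -9) = -9
n1-2-2 (Quinn): min(3, 1) = 1
n1-2 (Hugo): max(-9, 1) = 1
n1-3-1 (Quinn): min(-4, -5, 0) = -5
n1-3-2 (Quinn): min(-9, 4, -8) = -9
n1-3-3 (Quinn): min(-6, -2) = -6
n1-3 (Hugo): max(-5, -9, -6) = -5
n1 (Quinn): min(-3, 1, -5) = -5
n2-1-1 (Quinn): min(-1, -7, -2) = -7
n2-1-2 (Quinn): min(-2, 5, 2) = -2
n2-1-3 (Quinn): min(9, -6) = -6
n2-1 (Hugo): max(-7, -2, -6) = -2
n2-2 (Hugo): max(-2, 7) = 7
n2 (Quinn): min(-2, 7) = -2
n0 (Hugo): max(-5, -2) = -2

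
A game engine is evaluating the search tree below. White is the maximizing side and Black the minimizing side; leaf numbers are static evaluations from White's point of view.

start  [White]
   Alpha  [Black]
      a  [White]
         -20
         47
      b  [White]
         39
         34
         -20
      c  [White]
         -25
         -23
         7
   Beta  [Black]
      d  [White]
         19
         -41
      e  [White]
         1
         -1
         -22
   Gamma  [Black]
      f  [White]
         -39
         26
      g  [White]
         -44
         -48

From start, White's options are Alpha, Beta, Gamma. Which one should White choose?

a (White): max(-20, 47) = 47
b (White): max(39, 34, -20) = 39
c (White): max(-25, -23, 7) = 7
Alpha (Black): min(47, 39, 7) = 7
d (White): max(19, -41) = 19
e (White): max(1, -1, -22) = 1
Beta (Black): min(19, 1) = 1
f (White): max(-39, 26) = 26
g (White): max(-44, -48) = -44
Gamma (Black): min(26, -44) = -44
start (White): max(7, 1, -44) = 7
White at start wants the highest of {Alpha=7, Beta=1, Gamma=-44}, so chooses Alpha.

Alpha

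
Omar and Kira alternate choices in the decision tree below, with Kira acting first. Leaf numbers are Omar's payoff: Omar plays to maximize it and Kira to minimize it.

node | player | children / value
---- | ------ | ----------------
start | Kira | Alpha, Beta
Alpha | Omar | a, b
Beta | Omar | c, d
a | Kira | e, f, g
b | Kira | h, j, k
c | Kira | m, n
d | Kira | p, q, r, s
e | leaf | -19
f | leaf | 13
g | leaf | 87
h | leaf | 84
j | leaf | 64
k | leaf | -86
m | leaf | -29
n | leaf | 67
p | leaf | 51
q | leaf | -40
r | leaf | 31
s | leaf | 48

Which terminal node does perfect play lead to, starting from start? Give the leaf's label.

a (Kira): min(-19, 13, 87) = -19
b (Kira): min(84, 64, -86) = -86
Alpha (Omar): max(-19, -86) = -19
c (Kira): min(-29, 67) = -29
d (Kira): min(51, -40, 31, 48) = -40
Beta (Omar): max(-29, -40) = -29
start (Kira): min(-19, -29) = -29
At start, Kira picks Beta (lowest: -29).
At Beta, Omar picks c (highest: -29).
At c, Kira picks m (lowest: -29).
Terminal value -29.

m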